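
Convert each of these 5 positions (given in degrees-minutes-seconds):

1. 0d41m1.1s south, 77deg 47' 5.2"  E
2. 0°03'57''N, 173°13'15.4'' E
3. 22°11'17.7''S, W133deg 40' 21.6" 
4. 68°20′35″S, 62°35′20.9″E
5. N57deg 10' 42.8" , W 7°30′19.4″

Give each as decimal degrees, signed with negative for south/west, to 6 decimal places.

1. -0.683639, 77.784778
2. 0.065833, 173.220944
3. -22.188250, -133.672667
4. -68.343056, 62.589139
5. 57.178556, -7.505389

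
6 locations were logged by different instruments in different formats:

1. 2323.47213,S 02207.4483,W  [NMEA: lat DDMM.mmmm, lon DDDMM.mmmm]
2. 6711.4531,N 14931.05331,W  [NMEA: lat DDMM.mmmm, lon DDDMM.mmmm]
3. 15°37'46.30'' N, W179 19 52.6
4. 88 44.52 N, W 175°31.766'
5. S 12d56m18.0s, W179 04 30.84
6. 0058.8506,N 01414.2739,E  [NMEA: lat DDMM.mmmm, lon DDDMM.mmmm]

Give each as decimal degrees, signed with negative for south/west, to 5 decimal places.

1. -23.39120, -22.12414
2. 67.19089, -149.51756
3. 15.62953, -179.33128
4. 88.74200, -175.52943
5. -12.93833, -179.07523
6. 0.98084, 14.23790

Point 1:
  Lat: split at 2 digits → 23° and 23.47213′; 23 + 23.47213/60 = 23.391202
  S → negative
  Longitude: split at 3 digits → 022° and 7.4483′; 22 + 7.4483/60 = 22.124138
  W ⇒ negate
Point 2:
  φ: degrees = first 2 digits = 67, minutes = 11.4531; 67 + 11.4531/60 = 67.190885
  N ⇒ keep positive
  λ: split at 3 digits → 149° and 31.05331′; 149 + 31.05331/60 = 149.517555
  hemisphere W, so the sign is −
Point 3:
  φ: 15° + 37/60 + 46.3/3600 = 15 + 0.616667 + 0.012861 = 15.629528
  N → positive
  λ: 179 + 19/60 + 52.6/3600 = 179.331278
  W ⇒ negate
Point 4:
  Lat: 44.52′ = 0.742000°; total 88.742000
  N ⇒ keep positive
  Longitude: 175 + 31.766/60 = 175.529433
  W ⇒ negate
Point 5:
  φ: 12 + 56/60 + 18/3600 = 12.938333
  S → negative
  Longitude: 4′ + 30.84″ = 4.51400′; 179 + 4.51400/60 = 179.075233
  W ⇒ negate
Point 6:
  φ: split at 2 digits → 00° and 58.8506′; 0 + 58.8506/60 = 0.980843
  N → positive
  Longitude: split at 3 digits → 014° and 14.2739′; 14 + 14.2739/60 = 14.237898
  E → positive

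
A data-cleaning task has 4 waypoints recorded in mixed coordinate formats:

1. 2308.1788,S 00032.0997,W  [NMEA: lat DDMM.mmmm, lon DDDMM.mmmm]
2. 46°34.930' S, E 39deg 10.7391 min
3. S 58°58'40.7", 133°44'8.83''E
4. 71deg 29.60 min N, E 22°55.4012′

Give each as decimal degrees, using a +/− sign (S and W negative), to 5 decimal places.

1. -23.13631, -0.53500
2. -46.58217, 39.17899
3. -58.97797, 133.73579
4. 71.49333, 22.92335

Point 1:
  Lat: split at 2 digits → 23° and 8.1788′; 23 + 8.1788/60 = 23.136313
  S ⇒ negate
  λ: degrees = first 3 digits = 0, minutes = 32.0997; 0 + 32.0997/60 = 0.534995
  hemisphere W, so the sign is −
Point 2:
  φ: 34.93′ = 0.582167°; total 46.582167
  hemisphere S, so the sign is −
  Longitude: 39 + 10.7391/60 = 39.178985
  E → positive
Point 3:
  φ: 58′ + 40.7″ = 58.67833′; 58 + 58.67833/60 = 58.977972
  S ⇒ negate
  Lon: 44′ + 8.83″ = 44.14717′; 133 + 44.14717/60 = 133.735786
  E → positive
Point 4:
  Lat: 29.6′ = 0.493333°; total 71.493333
  N ⇒ keep positive
  λ: 55.4012′ = 0.923353°; total 22.923353
  E ⇒ keep positive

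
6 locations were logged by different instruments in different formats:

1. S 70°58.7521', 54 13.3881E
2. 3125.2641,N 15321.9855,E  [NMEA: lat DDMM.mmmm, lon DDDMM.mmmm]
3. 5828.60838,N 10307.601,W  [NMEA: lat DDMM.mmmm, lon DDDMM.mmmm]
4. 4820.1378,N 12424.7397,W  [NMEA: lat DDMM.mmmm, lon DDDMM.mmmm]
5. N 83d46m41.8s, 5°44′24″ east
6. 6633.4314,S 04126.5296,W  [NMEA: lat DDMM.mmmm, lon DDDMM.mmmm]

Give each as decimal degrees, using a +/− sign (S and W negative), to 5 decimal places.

Point 1:
  Lat: 58.7521′ = 0.979202°; total 70.979202
  S ⇒ negate
  Longitude: 54 + 13.3881/60 = 54.223135
  E → positive
Point 2:
  Latitude: split at 2 digits → 31° and 25.2641′; 31 + 25.2641/60 = 31.421068
  N → positive
  λ: split at 3 digits → 153° and 21.9855′; 153 + 21.9855/60 = 153.366425
  E → positive
Point 3:
  Lat: split at 2 digits → 58° and 28.60838′; 58 + 28.60838/60 = 58.476806
  N → positive
  Longitude: split at 3 digits → 103° and 7.601′; 103 + 7.601/60 = 103.126683
  W → negative
Point 4:
  Lat: degrees = first 2 digits = 48, minutes = 20.1378; 48 + 20.1378/60 = 48.335630
  N ⇒ keep positive
  λ: split at 3 digits → 124° and 24.7397′; 124 + 24.7397/60 = 124.412328
  W → negative
Point 5:
  Latitude: 46′ + 41.8″ = 46.69667′; 83 + 46.69667/60 = 83.778278
  N ⇒ keep positive
  Longitude: 44′ + 24″ = 44.40000′; 5 + 44.40000/60 = 5.740000
  E → positive
Point 6:
  φ: split at 2 digits → 66° and 33.4314′; 66 + 33.4314/60 = 66.557190
  hemisphere S, so the sign is −
  λ: degrees = first 3 digits = 41, minutes = 26.5296; 41 + 26.5296/60 = 41.442160
  W → negative

1. -70.97920, 54.22314
2. 31.42107, 153.36643
3. 58.47681, -103.12668
4. 48.33563, -124.41233
5. 83.77828, 5.74000
6. -66.55719, -41.44216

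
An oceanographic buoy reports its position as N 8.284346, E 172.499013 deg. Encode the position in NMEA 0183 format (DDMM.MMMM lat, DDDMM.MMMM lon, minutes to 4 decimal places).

0817.0608,N / 17229.9408,E

φ: minutes = (8.284346 − 8) × 60 = 17.060760
λ: minutes = (172.499013 − 172) × 60 = 29.940780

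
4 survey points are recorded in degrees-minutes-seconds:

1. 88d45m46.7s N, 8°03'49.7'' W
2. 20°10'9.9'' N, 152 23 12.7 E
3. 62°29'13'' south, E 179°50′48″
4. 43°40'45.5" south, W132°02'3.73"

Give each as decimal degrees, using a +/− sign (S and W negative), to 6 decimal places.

Point 1:
  φ: 88 + 45/60 + 46.7/3600 = 88.7629722
  N → positive
  λ: 3′ + 49.7″ = 3.82833′; 8 + 3.82833/60 = 8.0638056
  W ⇒ negate
Point 2:
  Latitude: 20 + 10/60 + 9.9/3600 = 20.1694167
  N ⇒ keep positive
  Longitude: 23′ + 12.7″ = 23.21167′; 152 + 23.21167/60 = 152.3868611
  E ⇒ keep positive
Point 3:
  φ: 62 + 29/60 + 13/3600 = 62.4869444
  hemisphere S, so the sign is −
  Lon: 50′ + 48″ = 50.80000′; 179 + 50.80000/60 = 179.8466667
  E → positive
Point 4:
  Latitude: 40′ + 45.5″ = 40.75833′; 43 + 40.75833/60 = 43.6793056
  hemisphere S, so the sign is −
  λ: 2′ + 3.73″ = 2.06217′; 132 + 2.06217/60 = 132.0343694
  hemisphere W, so the sign is −

1. 88.762972, -8.063806
2. 20.169417, 152.386861
3. -62.486944, 179.846667
4. -43.679306, -132.034369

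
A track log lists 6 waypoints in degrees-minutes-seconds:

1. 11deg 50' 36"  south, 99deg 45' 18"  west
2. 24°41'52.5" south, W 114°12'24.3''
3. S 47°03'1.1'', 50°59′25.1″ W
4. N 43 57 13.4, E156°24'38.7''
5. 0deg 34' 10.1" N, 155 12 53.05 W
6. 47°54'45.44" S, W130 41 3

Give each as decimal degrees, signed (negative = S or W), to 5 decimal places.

1. -11.84333, -99.75500
2. -24.69792, -114.20675
3. -47.05031, -50.99031
4. 43.95372, 156.41075
5. 0.56947, -155.21474
6. -47.91262, -130.68417

Point 1:
  Latitude: 11° + 50/60 + 36/3600 = 11 + 0.833333 + 0.010000 = 11.843333
  S ⇒ negate
  Lon: 45′ + 18″ = 45.30000′; 99 + 45.30000/60 = 99.755000
  W ⇒ negate
Point 2:
  Lat: 24° + 41/60 + 52.5/3600 = 24 + 0.683333 + 0.014583 = 24.697917
  S → negative
  Longitude: 12′ + 24.3″ = 12.40500′; 114 + 12.40500/60 = 114.206750
  W → negative
Point 3:
  φ: 47 + 3/60 + 1.1/3600 = 47.050306
  hemisphere S, so the sign is −
  Longitude: 50 + 59/60 + 25.1/3600 = 50.990306
  hemisphere W, so the sign is −
Point 4:
  φ: 57′ + 13.4″ = 57.22333′; 43 + 57.22333/60 = 43.953722
  N ⇒ keep positive
  Lon: 156° + 24/60 + 38.7/3600 = 156 + 0.400000 + 0.010750 = 156.410750
  E → positive
Point 5:
  Latitude: 0 + 34/60 + 10.1/3600 = 0.569472
  N → positive
  Longitude: 12′ + 53.05″ = 12.88417′; 155 + 12.88417/60 = 155.214736
  hemisphere W, so the sign is −
Point 6:
  Latitude: 47 + 54/60 + 45.44/3600 = 47.912622
  S ⇒ negate
  Lon: 130° + 41/60 + 3/3600 = 130 + 0.683333 + 0.000833 = 130.684167
  hemisphere W, so the sign is −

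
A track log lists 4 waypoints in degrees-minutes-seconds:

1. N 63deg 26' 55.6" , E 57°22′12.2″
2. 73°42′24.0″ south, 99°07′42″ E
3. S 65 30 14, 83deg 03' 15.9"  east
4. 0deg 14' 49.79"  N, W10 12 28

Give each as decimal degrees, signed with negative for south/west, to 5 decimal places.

Point 1:
  φ: 63° + 26/60 + 55.6/3600 = 63 + 0.433333 + 0.015444 = 63.448778
  N ⇒ keep positive
  Longitude: 22′ + 12.2″ = 22.20333′; 57 + 22.20333/60 = 57.370056
  E ⇒ keep positive
Point 2:
  φ: 73° + 42/60 + 24/3600 = 73 + 0.700000 + 0.006667 = 73.706667
  hemisphere S, so the sign is −
  λ: 7′ + 42″ = 7.70000′; 99 + 7.70000/60 = 99.128333
  E ⇒ keep positive
Point 3:
  Latitude: 30′ + 14″ = 30.23333′; 65 + 30.23333/60 = 65.503889
  hemisphere S, so the sign is −
  λ: 83 + 3/60 + 15.9/3600 = 83.054417
  E → positive
Point 4:
  φ: 0° + 14/60 + 49.79/3600 = 0 + 0.233333 + 0.013831 = 0.247164
  N → positive
  Longitude: 10 + 12/60 + 28/3600 = 10.207778
  hemisphere W, so the sign is −

1. 63.44878, 57.37006
2. -73.70667, 99.12833
3. -65.50389, 83.05442
4. 0.24716, -10.20778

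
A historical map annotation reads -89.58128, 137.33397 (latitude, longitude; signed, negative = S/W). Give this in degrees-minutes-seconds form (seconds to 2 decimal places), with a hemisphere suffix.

Latitude is negative → S; |value| = 89.581280
Lat: whole degrees 89; 34.87680′ → 34′ and 52.6080″
Lon: 0.333970° → 20.03820′; 0.03820 × 60 = 2.2920″

89°34′52.61″ S, 137°20′2.29″ E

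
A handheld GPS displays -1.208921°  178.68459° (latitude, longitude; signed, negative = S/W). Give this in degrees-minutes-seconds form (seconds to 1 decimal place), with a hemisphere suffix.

1°12′32.1″ S, 178°41′4.5″ E

Latitude is negative → S; |value| = 1.208921
Latitude: 0.208921 × 60 = 12.53526′ → 12′, remainder × 60 = 32.116″
Lon: 0.684590 × 60 = 41.07540′ → 41′, remainder × 60 = 4.524″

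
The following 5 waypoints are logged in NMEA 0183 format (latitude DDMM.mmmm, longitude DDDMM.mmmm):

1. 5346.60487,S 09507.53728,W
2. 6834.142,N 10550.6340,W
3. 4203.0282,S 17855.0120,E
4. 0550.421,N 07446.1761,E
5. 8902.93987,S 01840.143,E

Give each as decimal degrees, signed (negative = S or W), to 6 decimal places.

1. -53.776748, -95.125621
2. 68.569033, -105.843900
3. -42.050470, 178.916867
4. 5.840350, 74.769602
5. -89.048998, 18.669050

Point 1:
  Lat: degrees = first 2 digits = 53, minutes = 46.60487; 53 + 46.60487/60 = 53.7767478
  S ⇒ negate
  Longitude: split at 3 digits → 095° and 7.53728′; 95 + 7.53728/60 = 95.1256213
  hemisphere W, so the sign is −
Point 2:
  φ: split at 2 digits → 68° and 34.142′; 68 + 34.142/60 = 68.5690333
  N ⇒ keep positive
  Lon: split at 3 digits → 105° and 50.634′; 105 + 50.634/60 = 105.8439000
  W ⇒ negate
Point 3:
  φ: degrees = first 2 digits = 42, minutes = 3.0282; 42 + 3.0282/60 = 42.0504700
  hemisphere S, so the sign is −
  λ: split at 3 digits → 178° and 55.012′; 178 + 55.012/60 = 178.9168667
  E ⇒ keep positive
Point 4:
  Lat: split at 2 digits → 05° and 50.421′; 5 + 50.421/60 = 5.8403500
  N → positive
  λ: split at 3 digits → 074° and 46.1761′; 74 + 46.1761/60 = 74.7696017
  E → positive
Point 5:
  Latitude: degrees = first 2 digits = 89, minutes = 2.93987; 89 + 2.93987/60 = 89.0489978
  hemisphere S, so the sign is −
  Longitude: degrees = first 3 digits = 18, minutes = 40.143; 18 + 40.143/60 = 18.6690500
  E ⇒ keep positive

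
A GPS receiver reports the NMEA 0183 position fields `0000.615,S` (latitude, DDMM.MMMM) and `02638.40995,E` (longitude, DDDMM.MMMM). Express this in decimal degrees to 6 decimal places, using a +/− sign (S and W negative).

φ: split at 2 digits → 00° and 0.615′; 0 + 0.615/60 = 0.0102500
S → negative
λ: degrees = first 3 digits = 26, minutes = 38.40995; 26 + 38.40995/60 = 26.6401658
E → positive

-0.010250, 26.640166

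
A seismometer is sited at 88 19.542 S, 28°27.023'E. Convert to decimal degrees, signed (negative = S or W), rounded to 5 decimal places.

Lat: 19.542′ = 0.325700°; total 88.325700
S ⇒ negate
λ: 27.023′ = 0.450383°; total 28.450383
E → positive

-88.32570, 28.45038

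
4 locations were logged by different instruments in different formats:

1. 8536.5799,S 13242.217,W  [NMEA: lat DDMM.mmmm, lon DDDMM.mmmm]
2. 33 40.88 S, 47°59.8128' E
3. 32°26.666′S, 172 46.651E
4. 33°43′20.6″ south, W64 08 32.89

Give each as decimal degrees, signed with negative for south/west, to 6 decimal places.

1. -85.609665, -132.703617
2. -33.681333, 47.996880
3. -32.444433, 172.777517
4. -33.722389, -64.142469

Point 1:
  Lat: degrees = first 2 digits = 85, minutes = 36.5799; 85 + 36.5799/60 = 85.6096650
  S ⇒ negate
  Lon: degrees = first 3 digits = 132, minutes = 42.217; 132 + 42.217/60 = 132.7036167
  W → negative
Point 2:
  φ: 33 + 40.88/60 = 33.6813333
  S ⇒ negate
  λ: 47 + 59.8128/60 = 47.9968800
  E ⇒ keep positive
Point 3:
  Lat: 32 + 26.666/60 = 32.4444333
  S ⇒ negate
  Longitude: 172 + 46.651/60 = 172.7775167
  E → positive
Point 4:
  Lat: 43′ + 20.6″ = 43.34333′; 33 + 43.34333/60 = 33.7223889
  S → negative
  Longitude: 64° + 8/60 + 32.89/3600 = 64 + 0.133333 + 0.009136 = 64.1424694
  W ⇒ negate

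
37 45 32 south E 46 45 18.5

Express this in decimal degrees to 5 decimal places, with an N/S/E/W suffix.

37.75889° S, 46.75514° E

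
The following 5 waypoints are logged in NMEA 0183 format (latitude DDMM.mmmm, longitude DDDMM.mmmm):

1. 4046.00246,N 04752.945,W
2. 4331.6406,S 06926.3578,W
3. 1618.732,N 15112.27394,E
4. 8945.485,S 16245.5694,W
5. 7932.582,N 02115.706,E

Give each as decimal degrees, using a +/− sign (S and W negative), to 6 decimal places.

1. 40.766708, -47.882417
2. -43.527343, -69.439297
3. 16.312200, 151.204566
4. -89.758083, -162.759490
5. 79.543033, 21.261767

Point 1:
  Latitude: split at 2 digits → 40° and 46.00246′; 40 + 46.00246/60 = 40.7667077
  N → positive
  Lon: degrees = first 3 digits = 47, minutes = 52.945; 47 + 52.945/60 = 47.8824167
  hemisphere W, so the sign is −
Point 2:
  Lat: degrees = first 2 digits = 43, minutes = 31.6406; 43 + 31.6406/60 = 43.5273433
  S → negative
  Lon: split at 3 digits → 069° and 26.3578′; 69 + 26.3578/60 = 69.4392967
  W ⇒ negate
Point 3:
  Lat: degrees = first 2 digits = 16, minutes = 18.732; 16 + 18.732/60 = 16.3122000
  N ⇒ keep positive
  Lon: degrees = first 3 digits = 151, minutes = 12.27394; 151 + 12.27394/60 = 151.2045657
  E → positive
Point 4:
  φ: split at 2 digits → 89° and 45.485′; 89 + 45.485/60 = 89.7580833
  S → negative
  λ: split at 3 digits → 162° and 45.5694′; 162 + 45.5694/60 = 162.7594900
  W → negative
Point 5:
  Latitude: degrees = first 2 digits = 79, minutes = 32.582; 79 + 32.582/60 = 79.5430333
  N → positive
  λ: degrees = first 3 digits = 21, minutes = 15.706; 21 + 15.706/60 = 21.2617667
  E ⇒ keep positive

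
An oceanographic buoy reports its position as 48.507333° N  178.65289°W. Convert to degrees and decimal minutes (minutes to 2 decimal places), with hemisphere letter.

Lat: 48° + 0.507333 × 60 = 48° 30.4400′
λ: fractional part 0.652890 → 39.1734 minutes

48° 30.44′ N, 178° 39.17′ W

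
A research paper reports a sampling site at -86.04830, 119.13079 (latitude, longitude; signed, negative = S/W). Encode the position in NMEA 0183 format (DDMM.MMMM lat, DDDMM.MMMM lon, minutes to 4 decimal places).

Latitude is negative → S; |value| = 86.048300
Latitude: minutes = (86.048300 − 86) × 60 = 2.898000
Longitude: fractional part 0.130790 → 7.847400 minutes

8602.8980,S / 11907.8474,E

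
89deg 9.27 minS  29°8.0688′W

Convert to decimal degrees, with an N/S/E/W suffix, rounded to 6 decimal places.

Latitude: 9.27′ = 0.154500°; total 89.1545000
λ: 8.0688′ = 0.134480°; total 29.1344800

89.154500° S, 29.134480° W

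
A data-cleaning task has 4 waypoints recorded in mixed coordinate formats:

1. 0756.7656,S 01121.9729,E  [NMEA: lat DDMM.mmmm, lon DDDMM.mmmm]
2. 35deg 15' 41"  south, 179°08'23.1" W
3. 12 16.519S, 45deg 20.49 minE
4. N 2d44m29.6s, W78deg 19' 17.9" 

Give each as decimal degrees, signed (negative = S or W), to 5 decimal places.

Point 1:
  φ: split at 2 digits → 07° and 56.7656′; 7 + 56.7656/60 = 7.946093
  hemisphere S, so the sign is −
  λ: degrees = first 3 digits = 11, minutes = 21.9729; 11 + 21.9729/60 = 11.366215
  E → positive
Point 2:
  Latitude: 35 + 15/60 + 41/3600 = 35.261389
  S → negative
  Lon: 8′ + 23.1″ = 8.38500′; 179 + 8.38500/60 = 179.139750
  W → negative
Point 3:
  φ: 12 + 16.519/60 = 12.275317
  S ⇒ negate
  Lon: 45 + 20.49/60 = 45.341500
  E ⇒ keep positive
Point 4:
  Lat: 2° + 44/60 + 29.6/3600 = 2 + 0.733333 + 0.008222 = 2.741556
  N → positive
  Lon: 78° + 19/60 + 17.9/3600 = 78 + 0.316667 + 0.004972 = 78.321639
  W → negative

1. -7.94609, 11.36622
2. -35.26139, -179.13975
3. -12.27532, 45.34150
4. 2.74156, -78.32164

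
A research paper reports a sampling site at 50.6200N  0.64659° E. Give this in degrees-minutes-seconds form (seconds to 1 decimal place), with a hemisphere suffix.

50°37′12.0″ N, 0°38′47.7″ E

φ: 0.620000 × 60 = 37.20000′ → 37′, remainder × 60 = 12.000″
λ: whole degrees 0; 38.79540′ → 38′ and 47.724″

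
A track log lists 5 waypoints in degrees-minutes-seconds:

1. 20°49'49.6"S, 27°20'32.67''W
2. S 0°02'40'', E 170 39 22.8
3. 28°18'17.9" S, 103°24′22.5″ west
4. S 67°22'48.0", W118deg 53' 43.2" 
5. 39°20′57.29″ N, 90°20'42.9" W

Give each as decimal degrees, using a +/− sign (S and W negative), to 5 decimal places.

Point 1:
  Latitude: 20 + 49/60 + 49.6/3600 = 20.830444
  S ⇒ negate
  Longitude: 20′ + 32.67″ = 20.54450′; 27 + 20.54450/60 = 27.342408
  hemisphere W, so the sign is −
Point 2:
  φ: 2′ + 40″ = 2.66667′; 0 + 2.66667/60 = 0.044444
  S ⇒ negate
  Longitude: 39′ + 22.8″ = 39.38000′; 170 + 39.38000/60 = 170.656333
  E → positive
Point 3:
  Lat: 28 + 18/60 + 17.9/3600 = 28.304972
  hemisphere S, so the sign is −
  λ: 103° + 24/60 + 22.5/3600 = 103 + 0.400000 + 0.006250 = 103.406250
  W → negative
Point 4:
  Lat: 67 + 22/60 + 48/3600 = 67.380000
  S ⇒ negate
  Lon: 53′ + 43.2″ = 53.72000′; 118 + 53.72000/60 = 118.895333
  W → negative
Point 5:
  Latitude: 39 + 20/60 + 57.29/3600 = 39.349247
  N ⇒ keep positive
  λ: 90 + 20/60 + 42.9/3600 = 90.345250
  W → negative

1. -20.83044, -27.34241
2. -0.04444, 170.65633
3. -28.30497, -103.40625
4. -67.38000, -118.89533
5. 39.34925, -90.34525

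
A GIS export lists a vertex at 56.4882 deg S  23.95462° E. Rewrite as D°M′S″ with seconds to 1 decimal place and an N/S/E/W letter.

Lat: 0.488200 × 60 = 29.29200′ → 29′, remainder × 60 = 17.520″
λ: 0.954620 × 60 = 57.27720′ → 57′, remainder × 60 = 16.632″

56°29′17.5″ S, 23°57′16.6″ E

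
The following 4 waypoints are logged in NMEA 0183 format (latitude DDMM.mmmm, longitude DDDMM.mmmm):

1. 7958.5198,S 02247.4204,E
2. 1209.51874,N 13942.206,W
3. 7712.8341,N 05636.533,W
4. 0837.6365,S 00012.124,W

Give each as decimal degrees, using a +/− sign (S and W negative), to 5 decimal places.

Point 1:
  φ: degrees = first 2 digits = 79, minutes = 58.5198; 79 + 58.5198/60 = 79.975330
  S → negative
  λ: split at 3 digits → 022° and 47.4204′; 22 + 47.4204/60 = 22.790340
  E → positive
Point 2:
  φ: split at 2 digits → 12° and 9.51874′; 12 + 9.51874/60 = 12.158646
  N ⇒ keep positive
  λ: degrees = first 3 digits = 139, minutes = 42.206; 139 + 42.206/60 = 139.703433
  hemisphere W, so the sign is −
Point 3:
  φ: split at 2 digits → 77° and 12.8341′; 77 + 12.8341/60 = 77.213902
  N → positive
  Longitude: degrees = first 3 digits = 56, minutes = 36.533; 56 + 36.533/60 = 56.608883
  W → negative
Point 4:
  Latitude: split at 2 digits → 08° and 37.6365′; 8 + 37.6365/60 = 8.627275
  hemisphere S, so the sign is −
  Lon: split at 3 digits → 000° and 12.124′; 0 + 12.124/60 = 0.202067
  hemisphere W, so the sign is −

1. -79.97533, 22.79034
2. 12.15865, -139.70343
3. 77.21390, -56.60888
4. -8.62728, -0.20207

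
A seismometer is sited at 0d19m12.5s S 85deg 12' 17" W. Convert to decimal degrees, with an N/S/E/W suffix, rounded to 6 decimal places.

Lat: 0 + 19/60 + 12.5/3600 = 0.3201389
Longitude: 12′ + 17″ = 12.28333′; 85 + 12.28333/60 = 85.2047222

0.320139° S, 85.204722° W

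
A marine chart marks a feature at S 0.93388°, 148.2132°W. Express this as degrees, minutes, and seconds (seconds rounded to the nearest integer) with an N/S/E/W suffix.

0°56′2″ S, 148°12′48″ W

Latitude: 0.933880 × 60 = 56.03280′ → 56′, remainder × 60 = 1.97″
λ: 0.213200° → 12.79200′; 0.79200 × 60 = 47.52″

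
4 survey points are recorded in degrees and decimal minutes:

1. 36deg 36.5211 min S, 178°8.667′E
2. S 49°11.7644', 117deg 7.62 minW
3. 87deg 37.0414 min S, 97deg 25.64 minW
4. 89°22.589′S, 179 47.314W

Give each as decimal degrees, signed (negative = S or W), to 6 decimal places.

Point 1:
  φ: 36 + 36.5211/60 = 36.6086850
  hemisphere S, so the sign is −
  λ: 178 + 8.667/60 = 178.1444500
  E → positive
Point 2:
  φ: 11.7644′ = 0.196073°; total 49.1960733
  S → negative
  λ: 117 + 7.62/60 = 117.1270000
  W ⇒ negate
Point 3:
  φ: 37.0414′ = 0.617357°; total 87.6173567
  S → negative
  Lon: 97 + 25.64/60 = 97.4273333
  W ⇒ negate
Point 4:
  Latitude: 22.589′ = 0.376483°; total 89.3764833
  S → negative
  λ: 47.314′ = 0.788567°; total 179.7885667
  W → negative

1. -36.608685, 178.144450
2. -49.196073, -117.127000
3. -87.617357, -97.427333
4. -89.376483, -179.788567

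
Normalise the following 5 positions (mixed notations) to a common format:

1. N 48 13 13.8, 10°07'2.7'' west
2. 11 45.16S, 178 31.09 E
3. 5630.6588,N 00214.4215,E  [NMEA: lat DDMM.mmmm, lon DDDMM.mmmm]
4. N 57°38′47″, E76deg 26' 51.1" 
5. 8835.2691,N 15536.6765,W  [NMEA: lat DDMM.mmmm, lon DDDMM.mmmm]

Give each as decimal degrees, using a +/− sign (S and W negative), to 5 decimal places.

1. 48.22050, -10.11742
2. -11.75267, 178.51817
3. 56.51098, 2.24036
4. 57.64639, 76.44753
5. 88.58782, -155.61128

Point 1:
  Latitude: 48° + 13/60 + 13.8/3600 = 48 + 0.216667 + 0.003833 = 48.220500
  N → positive
  Lon: 10 + 7/60 + 2.7/3600 = 10.117417
  W ⇒ negate
Point 2:
  φ: 45.16′ = 0.752667°; total 11.752667
  S ⇒ negate
  λ: 178 + 31.09/60 = 178.518167
  E → positive
Point 3:
  φ: degrees = first 2 digits = 56, minutes = 30.6588; 56 + 30.6588/60 = 56.510980
  N → positive
  λ: split at 3 digits → 002° and 14.4215′; 2 + 14.4215/60 = 2.240358
  E → positive
Point 4:
  Latitude: 38′ + 47″ = 38.78333′; 57 + 38.78333/60 = 57.646389
  N ⇒ keep positive
  λ: 26′ + 51.1″ = 26.85167′; 76 + 26.85167/60 = 76.447528
  E → positive
Point 5:
  Lat: split at 2 digits → 88° and 35.2691′; 88 + 35.2691/60 = 88.587818
  N ⇒ keep positive
  λ: degrees = first 3 digits = 155, minutes = 36.6765; 155 + 36.6765/60 = 155.611275
  W ⇒ negate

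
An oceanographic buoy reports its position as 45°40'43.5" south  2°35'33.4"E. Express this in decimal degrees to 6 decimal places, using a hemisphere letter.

45.678750° S, 2.592611° E

Lat: 40′ + 43.5″ = 40.72500′; 45 + 40.72500/60 = 45.6787500
λ: 2 + 35/60 + 33.4/3600 = 2.5926111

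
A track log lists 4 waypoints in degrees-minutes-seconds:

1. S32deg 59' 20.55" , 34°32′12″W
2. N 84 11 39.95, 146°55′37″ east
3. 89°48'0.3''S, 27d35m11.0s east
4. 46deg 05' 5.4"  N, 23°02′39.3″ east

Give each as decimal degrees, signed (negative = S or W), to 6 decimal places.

Point 1:
  φ: 32 + 59/60 + 20.55/3600 = 32.9890417
  S ⇒ negate
  Longitude: 32′ + 12″ = 32.20000′; 34 + 32.20000/60 = 34.5366667
  W ⇒ negate
Point 2:
  φ: 84 + 11/60 + 39.95/3600 = 84.1944306
  N ⇒ keep positive
  Longitude: 146° + 55/60 + 37/3600 = 146 + 0.916667 + 0.010278 = 146.9269444
  E ⇒ keep positive
Point 3:
  Latitude: 48′ + 0.3″ = 48.00500′; 89 + 48.00500/60 = 89.8000833
  S → negative
  λ: 35′ + 11″ = 35.18333′; 27 + 35.18333/60 = 27.5863889
  E → positive
Point 4:
  Lat: 46° + 5/60 + 5.4/3600 = 46 + 0.083333 + 0.001500 = 46.0848333
  N → positive
  Lon: 2′ + 39.3″ = 2.65500′; 23 + 2.65500/60 = 23.0442500
  E ⇒ keep positive

1. -32.989042, -34.536667
2. 84.194431, 146.926944
3. -89.800083, 27.586389
4. 46.084833, 23.044250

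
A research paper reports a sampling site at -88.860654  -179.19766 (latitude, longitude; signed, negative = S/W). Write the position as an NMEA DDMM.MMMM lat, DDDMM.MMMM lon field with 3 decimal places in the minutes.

Latitude is negative → S; |value| = 88.860654
Latitude: fractional part 0.860654 → 51.63924 minutes
Longitude is negative → W; |value| = 179.197660
λ: 179° + 0.197660 × 60 = 179° 11.85960′

8851.639,S / 17911.860,W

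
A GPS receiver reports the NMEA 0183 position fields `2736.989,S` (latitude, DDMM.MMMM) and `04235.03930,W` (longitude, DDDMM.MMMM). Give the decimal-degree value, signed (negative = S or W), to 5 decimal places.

-27.61648, -42.58399

φ: degrees = first 2 digits = 27, minutes = 36.989; 27 + 36.989/60 = 27.616483
S → negative
Longitude: degrees = first 3 digits = 42, minutes = 35.0393; 42 + 35.0393/60 = 42.583988
W → negative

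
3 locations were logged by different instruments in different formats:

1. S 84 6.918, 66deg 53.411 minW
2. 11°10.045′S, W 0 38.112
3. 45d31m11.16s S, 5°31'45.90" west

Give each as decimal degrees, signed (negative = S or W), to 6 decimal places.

Point 1:
  Lat: 84 + 6.918/60 = 84.1153000
  hemisphere S, so the sign is −
  Lon: 66 + 53.411/60 = 66.8901833
  W ⇒ negate
Point 2:
  Lat: 11 + 10.045/60 = 11.1674167
  S → negative
  λ: 38.112′ = 0.635200°; total 0.6352000
  hemisphere W, so the sign is −
Point 3:
  Latitude: 45 + 31/60 + 11.16/3600 = 45.5197667
  S → negative
  Lon: 5 + 31/60 + 45.9/3600 = 5.5294167
  W → negative

1. -84.115300, -66.890183
2. -11.167417, -0.635200
3. -45.519767, -5.529417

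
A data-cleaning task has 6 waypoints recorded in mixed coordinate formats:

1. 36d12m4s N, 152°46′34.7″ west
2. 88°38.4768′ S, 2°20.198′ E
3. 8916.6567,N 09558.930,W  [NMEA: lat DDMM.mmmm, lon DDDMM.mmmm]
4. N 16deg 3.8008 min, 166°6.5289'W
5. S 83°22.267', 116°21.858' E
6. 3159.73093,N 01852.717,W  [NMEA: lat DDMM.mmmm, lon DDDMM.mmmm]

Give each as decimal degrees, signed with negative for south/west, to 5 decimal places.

1. 36.20111, -152.77631
2. -88.64128, 2.33663
3. 89.27761, -95.98217
4. 16.06335, -166.10882
5. -83.37112, 116.36430
6. 31.99552, -18.87862

Point 1:
  Latitude: 36° + 12/60 + 4/3600 = 36 + 0.200000 + 0.001111 = 36.201111
  N → positive
  λ: 152° + 46/60 + 34.7/3600 = 152 + 0.766667 + 0.009639 = 152.776306
  W ⇒ negate
Point 2:
  Lat: 38.4768′ = 0.641280°; total 88.641280
  hemisphere S, so the sign is −
  λ: 20.198′ = 0.336633°; total 2.336633
  E → positive
Point 3:
  Latitude: split at 2 digits → 89° and 16.6567′; 89 + 16.6567/60 = 89.277612
  N ⇒ keep positive
  λ: degrees = first 3 digits = 95, minutes = 58.93; 95 + 58.93/60 = 95.982167
  W → negative
Point 4:
  Lat: 16 + 3.8008/60 = 16.063347
  N ⇒ keep positive
  λ: 6.5289′ = 0.108815°; total 166.108815
  W → negative
Point 5:
  Latitude: 83 + 22.267/60 = 83.371117
  hemisphere S, so the sign is −
  λ: 21.858′ = 0.364300°; total 116.364300
  E → positive
Point 6:
  Lat: degrees = first 2 digits = 31, minutes = 59.73093; 31 + 59.73093/60 = 31.995516
  N → positive
  Lon: split at 3 digits → 018° and 52.717′; 18 + 52.717/60 = 18.878617
  W → negative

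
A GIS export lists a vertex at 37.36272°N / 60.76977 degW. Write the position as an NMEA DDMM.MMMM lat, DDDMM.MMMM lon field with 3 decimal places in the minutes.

3721.763,N / 06046.186,W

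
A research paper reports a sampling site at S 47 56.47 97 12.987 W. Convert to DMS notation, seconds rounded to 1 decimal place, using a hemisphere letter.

Lat: 56.47000′ → 56′ and 0.47000 × 60 = 28.200″
Longitude: 12.98700′ → 12′ and 0.98700 × 60 = 59.220″

47°56′28.2″ S, 97°12′59.2″ W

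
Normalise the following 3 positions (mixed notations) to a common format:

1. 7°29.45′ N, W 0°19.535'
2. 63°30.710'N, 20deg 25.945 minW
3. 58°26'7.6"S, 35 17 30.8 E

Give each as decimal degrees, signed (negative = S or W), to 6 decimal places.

1. 7.490833, -0.325583
2. 63.511833, -20.432417
3. -58.435444, 35.291889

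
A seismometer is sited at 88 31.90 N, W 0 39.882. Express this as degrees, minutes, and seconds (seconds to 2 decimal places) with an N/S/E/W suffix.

Latitude: fractional minutes 0.90000 × 60 = 54.0000″
Lon: 39.88200′ → 39′ and 0.88200 × 60 = 52.9200″

88°31′54.00″ N, 0°39′52.92″ W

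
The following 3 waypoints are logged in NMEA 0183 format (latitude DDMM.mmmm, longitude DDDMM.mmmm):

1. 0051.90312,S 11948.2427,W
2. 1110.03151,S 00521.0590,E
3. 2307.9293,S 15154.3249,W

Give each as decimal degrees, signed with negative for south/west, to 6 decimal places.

1. -0.865052, -119.804045
2. -11.167192, 5.350983
3. -23.132155, -151.905415

Point 1:
  Lat: split at 2 digits → 00° and 51.90312′; 0 + 51.90312/60 = 0.8650520
  S ⇒ negate
  λ: degrees = first 3 digits = 119, minutes = 48.2427; 119 + 48.2427/60 = 119.8040450
  W ⇒ negate
Point 2:
  Latitude: split at 2 digits → 11° and 10.03151′; 11 + 10.03151/60 = 11.1671918
  S ⇒ negate
  λ: degrees = first 3 digits = 5, minutes = 21.059; 5 + 21.059/60 = 5.3509833
  E → positive
Point 3:
  φ: degrees = first 2 digits = 23, minutes = 7.9293; 23 + 7.9293/60 = 23.1321550
  hemisphere S, so the sign is −
  λ: split at 3 digits → 151° and 54.3249′; 151 + 54.3249/60 = 151.9054150
  W ⇒ negate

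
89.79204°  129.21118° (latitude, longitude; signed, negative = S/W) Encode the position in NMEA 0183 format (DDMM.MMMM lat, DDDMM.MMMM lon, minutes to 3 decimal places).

φ: minutes = (89.792040 − 89) × 60 = 47.52240
Lon: fractional part 0.211180 → 12.67080 minutes

8947.522,N / 12912.671,E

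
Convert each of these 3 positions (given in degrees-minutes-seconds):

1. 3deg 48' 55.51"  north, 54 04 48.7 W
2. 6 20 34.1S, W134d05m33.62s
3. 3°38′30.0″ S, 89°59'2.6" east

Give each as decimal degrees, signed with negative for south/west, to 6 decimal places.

1. 3.815419, -54.080194
2. -6.342806, -134.092672
3. -3.641667, 89.984056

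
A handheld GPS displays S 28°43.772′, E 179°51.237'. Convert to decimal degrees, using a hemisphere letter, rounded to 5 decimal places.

28.72953° S, 179.85395° E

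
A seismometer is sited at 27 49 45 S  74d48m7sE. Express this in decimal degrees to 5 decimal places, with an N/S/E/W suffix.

φ: 27 + 49/60 + 45/3600 = 27.829167
Lon: 48′ + 7″ = 48.11667′; 74 + 48.11667/60 = 74.801944

27.82917° S, 74.80194° E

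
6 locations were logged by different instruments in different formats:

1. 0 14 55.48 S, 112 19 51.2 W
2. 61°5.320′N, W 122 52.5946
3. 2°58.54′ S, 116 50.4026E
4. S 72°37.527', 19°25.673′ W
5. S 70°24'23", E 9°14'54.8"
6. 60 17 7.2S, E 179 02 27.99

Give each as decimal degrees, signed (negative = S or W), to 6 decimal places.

Point 1:
  Latitude: 0 + 14/60 + 55.48/3600 = 0.2487444
  hemisphere S, so the sign is −
  Longitude: 112 + 19/60 + 51.2/3600 = 112.3308889
  W ⇒ negate
Point 2:
  φ: 61 + 5.32/60 = 61.0886667
  N → positive
  Longitude: 122 + 52.5946/60 = 122.8765767
  W → negative
Point 3:
  Lat: 2 + 58.54/60 = 2.9756667
  S → negative
  Longitude: 116 + 50.4026/60 = 116.8400433
  E ⇒ keep positive
Point 4:
  φ: 37.527′ = 0.625450°; total 72.6254500
  hemisphere S, so the sign is −
  Lon: 25.673′ = 0.427883°; total 19.4278833
  W ⇒ negate
Point 5:
  Latitude: 70° + 24/60 + 23/3600 = 70 + 0.400000 + 0.006389 = 70.4063889
  S ⇒ negate
  Longitude: 9 + 14/60 + 54.8/3600 = 9.2485556
  E → positive
Point 6:
  φ: 60 + 17/60 + 7.2/3600 = 60.2853333
  S ⇒ negate
  λ: 2′ + 27.99″ = 2.46650′; 179 + 2.46650/60 = 179.0411083
  E → positive

1. -0.248744, -112.330889
2. 61.088667, -122.876577
3. -2.975667, 116.840043
4. -72.625450, -19.427883
5. -70.406389, 9.248556
6. -60.285333, 179.041108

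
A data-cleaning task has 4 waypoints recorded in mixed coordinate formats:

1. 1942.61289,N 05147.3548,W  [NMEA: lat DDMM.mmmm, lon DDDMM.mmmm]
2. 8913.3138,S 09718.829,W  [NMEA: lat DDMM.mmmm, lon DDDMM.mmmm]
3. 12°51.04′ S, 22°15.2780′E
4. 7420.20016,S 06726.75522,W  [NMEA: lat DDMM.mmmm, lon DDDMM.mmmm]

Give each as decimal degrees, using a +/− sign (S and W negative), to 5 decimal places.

1. 19.71021, -51.78925
2. -89.22190, -97.31382
3. -12.85067, 22.25463
4. -74.33667, -67.44592

Point 1:
  Latitude: split at 2 digits → 19° and 42.61289′; 19 + 42.61289/60 = 19.710215
  N ⇒ keep positive
  Longitude: split at 3 digits → 051° and 47.3548′; 51 + 47.3548/60 = 51.789247
  W ⇒ negate
Point 2:
  φ: degrees = first 2 digits = 89, minutes = 13.3138; 89 + 13.3138/60 = 89.221897
  hemisphere S, so the sign is −
  Longitude: split at 3 digits → 097° and 18.829′; 97 + 18.829/60 = 97.313817
  hemisphere W, so the sign is −
Point 3:
  Latitude: 51.04′ = 0.850667°; total 12.850667
  S → negative
  λ: 15.278′ = 0.254633°; total 22.254633
  E ⇒ keep positive
Point 4:
  Lat: degrees = first 2 digits = 74, minutes = 20.20016; 74 + 20.20016/60 = 74.336669
  S → negative
  Lon: degrees = first 3 digits = 67, minutes = 26.75522; 67 + 26.75522/60 = 67.445920
  W ⇒ negate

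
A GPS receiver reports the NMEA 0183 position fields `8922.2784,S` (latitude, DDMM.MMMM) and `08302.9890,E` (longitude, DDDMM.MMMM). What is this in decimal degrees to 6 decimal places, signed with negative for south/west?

-89.371307, 83.049817

φ: degrees = first 2 digits = 89, minutes = 22.2784; 89 + 22.2784/60 = 89.3713067
hemisphere S, so the sign is −
λ: split at 3 digits → 083° and 2.989′; 83 + 2.989/60 = 83.0498167
E → positive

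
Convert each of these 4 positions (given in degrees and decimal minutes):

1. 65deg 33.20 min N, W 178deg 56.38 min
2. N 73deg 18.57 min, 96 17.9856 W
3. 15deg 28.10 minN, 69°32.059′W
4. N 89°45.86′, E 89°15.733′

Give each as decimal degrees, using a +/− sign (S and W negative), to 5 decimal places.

1. 65.55333, -178.93967
2. 73.30950, -96.29976
3. 15.46833, -69.53432
4. 89.76433, 89.26222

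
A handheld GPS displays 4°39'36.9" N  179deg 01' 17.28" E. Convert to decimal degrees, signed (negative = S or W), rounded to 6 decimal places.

4.660250, 179.021467

φ: 4° + 39/60 + 36.9/3600 = 4 + 0.650000 + 0.010250 = 4.6602500
N ⇒ keep positive
Longitude: 179 + 1/60 + 17.28/3600 = 179.0214667
E ⇒ keep positive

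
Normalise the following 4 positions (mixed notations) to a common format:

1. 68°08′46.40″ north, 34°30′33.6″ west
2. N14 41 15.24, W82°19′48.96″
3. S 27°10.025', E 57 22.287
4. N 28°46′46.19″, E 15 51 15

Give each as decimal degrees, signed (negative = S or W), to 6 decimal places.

Point 1:
  Latitude: 68° + 8/60 + 46.4/3600 = 68 + 0.133333 + 0.012889 = 68.1462222
  N → positive
  Longitude: 34 + 30/60 + 33.6/3600 = 34.5093333
  W ⇒ negate
Point 2:
  Lat: 14° + 41/60 + 15.24/3600 = 14 + 0.683333 + 0.004233 = 14.6875667
  N ⇒ keep positive
  Lon: 82° + 19/60 + 48.96/3600 = 82 + 0.316667 + 0.013600 = 82.3302667
  hemisphere W, so the sign is −
Point 3:
  φ: 10.025′ = 0.167083°; total 27.1670833
  hemisphere S, so the sign is −
  Lon: 57 + 22.287/60 = 57.3714500
  E ⇒ keep positive
Point 4:
  φ: 28 + 46/60 + 46.19/3600 = 28.7794972
  N → positive
  Lon: 15 + 51/60 + 15/3600 = 15.8541667
  E → positive

1. 68.146222, -34.509333
2. 14.687567, -82.330267
3. -27.167083, 57.371450
4. 28.779497, 15.854167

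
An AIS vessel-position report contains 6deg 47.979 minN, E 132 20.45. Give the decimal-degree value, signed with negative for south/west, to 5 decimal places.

Lat: 47.979′ = 0.799650°; total 6.799650
N → positive
λ: 20.45′ = 0.340833°; total 132.340833
E ⇒ keep positive

6.79965, 132.34083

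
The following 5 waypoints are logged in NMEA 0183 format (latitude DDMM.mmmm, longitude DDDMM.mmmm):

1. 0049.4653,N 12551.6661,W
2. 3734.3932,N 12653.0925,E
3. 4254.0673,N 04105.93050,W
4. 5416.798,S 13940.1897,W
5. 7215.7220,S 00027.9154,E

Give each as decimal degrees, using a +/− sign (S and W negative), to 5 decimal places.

1. 0.82442, -125.86110
2. 37.57322, 126.88488
3. 42.90112, -41.09884
4. -54.27997, -139.66983
5. -72.26203, 0.46526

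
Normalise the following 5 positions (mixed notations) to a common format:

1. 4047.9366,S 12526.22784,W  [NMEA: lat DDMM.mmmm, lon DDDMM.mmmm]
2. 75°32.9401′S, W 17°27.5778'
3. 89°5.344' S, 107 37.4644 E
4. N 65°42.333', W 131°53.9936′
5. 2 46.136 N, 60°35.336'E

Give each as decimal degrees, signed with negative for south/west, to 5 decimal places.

1. -40.79894, -125.43713
2. -75.54900, -17.45963
3. -89.08907, 107.62441
4. 65.70555, -131.89989
5. 2.76893, 60.58893

Point 1:
  Lat: degrees = first 2 digits = 40, minutes = 47.9366; 40 + 47.9366/60 = 40.798943
  hemisphere S, so the sign is −
  λ: degrees = first 3 digits = 125, minutes = 26.22784; 125 + 26.22784/60 = 125.437131
  W → negative
Point 2:
  Latitude: 75 + 32.9401/60 = 75.549002
  S ⇒ negate
  Longitude: 27.5778′ = 0.459630°; total 17.459630
  W ⇒ negate
Point 3:
  Lat: 5.344′ = 0.089067°; total 89.089067
  S → negative
  Lon: 107 + 37.4644/60 = 107.624407
  E ⇒ keep positive
Point 4:
  Latitude: 42.333′ = 0.705550°; total 65.705550
  N ⇒ keep positive
  λ: 53.9936′ = 0.899893°; total 131.899893
  W → negative
Point 5:
  Latitude: 46.136′ = 0.768933°; total 2.768933
  N ⇒ keep positive
  Lon: 35.336′ = 0.588933°; total 60.588933
  E → positive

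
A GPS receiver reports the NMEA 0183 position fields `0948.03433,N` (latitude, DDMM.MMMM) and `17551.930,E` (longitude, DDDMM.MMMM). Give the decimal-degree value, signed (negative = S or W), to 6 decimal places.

φ: split at 2 digits → 09° and 48.03433′; 9 + 48.03433/60 = 9.8005722
N → positive
Longitude: split at 3 digits → 175° and 51.93′; 175 + 51.93/60 = 175.8655000
E → positive

9.800572, 175.865500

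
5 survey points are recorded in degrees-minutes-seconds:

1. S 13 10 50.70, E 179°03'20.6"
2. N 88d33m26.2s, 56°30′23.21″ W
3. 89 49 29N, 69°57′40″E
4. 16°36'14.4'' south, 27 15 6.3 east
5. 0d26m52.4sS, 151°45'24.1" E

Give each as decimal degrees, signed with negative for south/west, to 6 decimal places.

1. -13.180750, 179.055722
2. 88.557278, -56.506447
3. 89.824722, 69.961111
4. -16.604000, 27.251750
5. -0.447889, 151.756694

Point 1:
  Latitude: 13° + 10/60 + 50.7/3600 = 13 + 0.166667 + 0.014083 = 13.1807500
  S ⇒ negate
  Lon: 179° + 3/60 + 20.6/3600 = 179 + 0.050000 + 0.005722 = 179.0557222
  E ⇒ keep positive
Point 2:
  Lat: 88 + 33/60 + 26.2/3600 = 88.5572778
  N ⇒ keep positive
  Lon: 56° + 30/60 + 23.21/3600 = 56 + 0.500000 + 0.006447 = 56.5064472
  hemisphere W, so the sign is −
Point 3:
  Lat: 49′ + 29″ = 49.48333′; 89 + 49.48333/60 = 89.8247222
  N → positive
  λ: 69° + 57/60 + 40/3600 = 69 + 0.950000 + 0.011111 = 69.9611111
  E ⇒ keep positive
Point 4:
  Lat: 16° + 36/60 + 14.4/3600 = 16 + 0.600000 + 0.004000 = 16.6040000
  hemisphere S, so the sign is −
  λ: 27° + 15/60 + 6.3/3600 = 27 + 0.250000 + 0.001750 = 27.2517500
  E ⇒ keep positive
Point 5:
  φ: 0° + 26/60 + 52.4/3600 = 0 + 0.433333 + 0.014556 = 0.4478889
  hemisphere S, so the sign is −
  λ: 151 + 45/60 + 24.1/3600 = 151.7566944
  E → positive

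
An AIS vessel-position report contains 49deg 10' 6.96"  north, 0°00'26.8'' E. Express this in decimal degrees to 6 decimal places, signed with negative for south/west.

49.168600, 0.007444

φ: 10′ + 6.96″ = 10.11600′; 49 + 10.11600/60 = 49.1686000
N ⇒ keep positive
Longitude: 0′ + 26.8″ = 0.44667′; 0 + 0.44667/60 = 0.0074444
E ⇒ keep positive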